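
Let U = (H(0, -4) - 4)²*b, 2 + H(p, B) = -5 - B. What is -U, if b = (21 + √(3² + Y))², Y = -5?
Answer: -25921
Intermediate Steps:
H(p, B) = -7 - B (H(p, B) = -2 + (-5 - B) = -7 - B)
b = 529 (b = (21 + √(3² - 5))² = (21 + √(9 - 5))² = (21 + √4)² = (21 + 2)² = 23² = 529)
U = 25921 (U = ((-7 - 1*(-4)) - 4)²*529 = ((-7 + 4) - 4)²*529 = (-3 - 4)²*529 = (-7)²*529 = 49*529 = 25921)
-U = -1*25921 = -25921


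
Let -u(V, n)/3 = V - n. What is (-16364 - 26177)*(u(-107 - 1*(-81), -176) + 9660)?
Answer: -391802610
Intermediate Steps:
u(V, n) = -3*V + 3*n (u(V, n) = -3*(V - n) = -3*V + 3*n)
(-16364 - 26177)*(u(-107 - 1*(-81), -176) + 9660) = (-16364 - 26177)*((-3*(-107 - 1*(-81)) + 3*(-176)) + 9660) = -42541*((-3*(-107 + 81) - 528) + 9660) = -42541*((-3*(-26) - 528) + 9660) = -42541*((78 - 528) + 9660) = -42541*(-450 + 9660) = -42541*9210 = -391802610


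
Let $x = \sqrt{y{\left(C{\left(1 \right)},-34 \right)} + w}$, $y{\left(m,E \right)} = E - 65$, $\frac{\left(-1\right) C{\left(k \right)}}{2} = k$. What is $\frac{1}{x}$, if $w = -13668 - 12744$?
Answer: $- \frac{i \sqrt{26511}}{26511} \approx - 0.0061417 i$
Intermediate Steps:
$C{\left(k \right)} = - 2 k$
$y{\left(m,E \right)} = -65 + E$
$w = -26412$
$x = i \sqrt{26511}$ ($x = \sqrt{\left(-65 - 34\right) - 26412} = \sqrt{-99 - 26412} = \sqrt{-26511} = i \sqrt{26511} \approx 162.82 i$)
$\frac{1}{x} = \frac{1}{i \sqrt{26511}} = - \frac{i \sqrt{26511}}{26511}$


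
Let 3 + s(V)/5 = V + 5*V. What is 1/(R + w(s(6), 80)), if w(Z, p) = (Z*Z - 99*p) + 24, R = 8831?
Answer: 1/28160 ≈ 3.5511e-5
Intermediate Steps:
s(V) = -15 + 30*V (s(V) = -15 + 5*(V + 5*V) = -15 + 5*(6*V) = -15 + 30*V)
w(Z, p) = 24 + Z**2 - 99*p (w(Z, p) = (Z**2 - 99*p) + 24 = 24 + Z**2 - 99*p)
1/(R + w(s(6), 80)) = 1/(8831 + (24 + (-15 + 30*6)**2 - 99*80)) = 1/(8831 + (24 + (-15 + 180)**2 - 7920)) = 1/(8831 + (24 + 165**2 - 7920)) = 1/(8831 + (24 + 27225 - 7920)) = 1/(8831 + 19329) = 1/28160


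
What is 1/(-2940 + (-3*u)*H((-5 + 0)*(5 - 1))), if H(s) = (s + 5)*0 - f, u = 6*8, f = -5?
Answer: -1/3660 ≈ -0.00027322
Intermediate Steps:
u = 48
H(s) = 5 (H(s) = (s + 5)*0 - 1*(-5) = (5 + s)*0 + 5 = 0 + 5 = 5)
1/(-2940 + (-3*u)*H((-5 + 0)*(5 - 1))) = 1/(-2940 - 3*48*5) = 1/(-2940 - 144*5) = 1/(-2940 - 720) = 1/(-3660) = -1/3660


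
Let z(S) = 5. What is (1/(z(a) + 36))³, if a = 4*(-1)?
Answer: 1/68921 ≈ 1.4509e-5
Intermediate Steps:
a = -4
(1/(z(a) + 36))³ = (1/(5 + 36))³ = (1/41)³ = 1/68921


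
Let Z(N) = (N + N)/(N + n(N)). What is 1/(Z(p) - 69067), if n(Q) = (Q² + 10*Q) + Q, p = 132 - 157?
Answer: -13/897873 ≈ -1.4479e-5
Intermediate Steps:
p = -25
n(Q) = Q² + 11*Q
Z(N) = 2*N/(N + N*(11 + N)) (Z(N) = (N + N)/(N + N*(11 + N)) = (2*N)/(N + N*(11 + N)) = 2*N/(N + N*(11 + N)))
1/(Z(p) - 69067) = 1/(2/(12 - 25) - 69067) = 1/(2/(-13) - 69067) = 1/(2*(-1/13) - 69067) = 1/(-2/13 - 69067) = 1/(-897873/13) = -13/897873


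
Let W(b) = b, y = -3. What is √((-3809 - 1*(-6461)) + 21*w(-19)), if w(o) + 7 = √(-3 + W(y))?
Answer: √(2505 + 21*I*√6) ≈ 50.053 + 0.5139*I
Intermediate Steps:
w(o) = -7 + I*√6 (w(o) = -7 + √(-3 - 3) = -7 + √(-6) = -7 + I*√6)
√((-3809 - 1*(-6461)) + 21*w(-19)) = √((-3809 - 1*(-6461)) + 21*(-7 + I*√6)) = √((-3809 + 6461) + (-147 + 21*I*√6)) = √(2652 + (-147 + 21*I*√6)) = √(2505 + 21*I*√6)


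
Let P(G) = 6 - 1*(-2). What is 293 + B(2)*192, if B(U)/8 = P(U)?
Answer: 12581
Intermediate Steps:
P(G) = 8 (P(G) = 6 + 2 = 8)
B(U) = 64 (B(U) = 8*8 = 64)
293 + B(2)*192 = 293 + 64*192 = 293 + 12288 = 12581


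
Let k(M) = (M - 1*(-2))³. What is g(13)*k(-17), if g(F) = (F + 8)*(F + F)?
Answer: -1842750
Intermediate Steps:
g(F) = 2*F*(8 + F) (g(F) = (8 + F)*(2*F) = 2*F*(8 + F))
k(M) = (2 + M)³ (k(M) = (M + 2)³ = (2 + M)³)
g(13)*k(-17) = (2*13*(8 + 13))*(2 - 17)³ = (2*13*21)*(-15)³ = 546*(-3375) = -1842750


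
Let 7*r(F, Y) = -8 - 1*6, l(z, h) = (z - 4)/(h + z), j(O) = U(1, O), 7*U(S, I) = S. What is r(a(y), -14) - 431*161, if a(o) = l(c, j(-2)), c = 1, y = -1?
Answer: -69393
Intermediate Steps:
U(S, I) = S/7
j(O) = ⅐ (j(O) = (⅐)*1 = ⅐)
l(z, h) = (-4 + z)/(h + z)
a(o) = -21/8 (a(o) = (-4 + 1)/(⅐ + 1) = -3/(8/7) = (7/8)*(-3) = -21/8)
r(F, Y) = -2 (r(F, Y) = (-8 - 1*6)/7 = (-8 - 6)/7 = (⅐)*(-14) = -2)
r(a(y), -14) - 431*161 = -2 - 431*161 = -2 - 69391 = -69393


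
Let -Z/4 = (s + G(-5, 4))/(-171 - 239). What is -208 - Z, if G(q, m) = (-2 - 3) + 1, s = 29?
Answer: -8538/41 ≈ -208.24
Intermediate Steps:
G(q, m) = -4 (G(q, m) = -5 + 1 = -4)
Z = 10/41 (Z = -4*(29 - 4)/(-171 - 239) = -100/(-410) = -100*(-1)/410 = -4*(-5/82) = 10/41 ≈ 0.24390)
-208 - Z = -208 - 1*10/41 = -208 - 10/41 = -8538/41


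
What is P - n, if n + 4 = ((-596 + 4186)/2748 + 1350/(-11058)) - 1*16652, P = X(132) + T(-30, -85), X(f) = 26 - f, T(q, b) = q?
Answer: 41830299605/2532282 ≈ 16519.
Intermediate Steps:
P = -136 (P = (26 - 1*132) - 30 = (26 - 132) - 30 = -106 - 30 = -136)
n = -42174689957/2532282 (n = -4 + (((-596 + 4186)/2748 + 1350/(-11058)) - 1*16652) = -4 + ((3590*(1/2748) + 1350*(-1/11058)) - 16652) = -4 + ((1795/1374 - 225/1843) - 16652) = -4 + (2999035/2532282 - 16652) = -4 - 42164560829/2532282 = -42174689957/2532282 ≈ -16655.)
P - n = -136 - 1*(-42174689957/2532282) = -136 + 42174689957/2532282 = 41830299605/2532282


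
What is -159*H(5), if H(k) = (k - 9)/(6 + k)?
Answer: 636/11 ≈ 57.818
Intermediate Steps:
H(k) = (-9 + k)/(6 + k)
-159*H(5) = -159*(-9 + 5)/(6 + 5) = -159*(-4)/11 = -159*(-4/11) = 636/11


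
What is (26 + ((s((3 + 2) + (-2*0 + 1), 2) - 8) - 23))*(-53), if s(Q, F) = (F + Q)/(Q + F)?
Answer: 212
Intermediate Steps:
s(Q, F) = 1 (s(Q, F) = (F + Q)/(F + Q) = 1)
(26 + ((s((3 + 2) + (-2*0 + 1), 2) - 8) - 23))*(-53) = (26 + ((1 - 8) - 23))*(-53) = (26 + (-7 - 23))*(-53) = (26 - 30)*(-53) = -4*(-53) = 212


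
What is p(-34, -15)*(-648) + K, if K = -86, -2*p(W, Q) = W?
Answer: -11102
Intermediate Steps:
p(W, Q) = -W/2
p(-34, -15)*(-648) + K = -½*(-34)*(-648) - 86 = 17*(-648) - 86 = -11016 - 86 = -11102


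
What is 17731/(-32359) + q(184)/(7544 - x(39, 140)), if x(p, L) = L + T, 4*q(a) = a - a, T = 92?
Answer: -17731/32359 ≈ -0.54795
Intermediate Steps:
q(a) = 0 (q(a) = (a - a)/4 = (1/4)*0 = 0)
x(p, L) = 92 + L (x(p, L) = L + 92 = 92 + L)
17731/(-32359) + q(184)/(7544 - x(39, 140)) = 17731/(-32359) + 0/(7544 - (92 + 140)) = 17731*(-1/32359) + 0/(7544 - 1*232) = -17731/32359 + 0/(7544 - 232) = -17731/32359 + 0/7312 = -17731/32359 + 0*(1/7312) = -17731/32359 + 0 = -17731/32359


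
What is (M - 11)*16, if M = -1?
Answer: -192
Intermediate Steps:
(M - 11)*16 = (-1 - 11)*16 = -12*16 = -192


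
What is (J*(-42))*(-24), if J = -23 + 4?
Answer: -19152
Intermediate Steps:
J = -19
(J*(-42))*(-24) = -19*(-42)*(-24) = 798*(-24) = -19152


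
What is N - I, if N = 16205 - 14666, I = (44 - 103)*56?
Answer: 4843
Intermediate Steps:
I = -3304 (I = -59*56 = -3304)
N = 1539
N - I = 1539 - 1*(-3304) = 1539 + 3304 = 4843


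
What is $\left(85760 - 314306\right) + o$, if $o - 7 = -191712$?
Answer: $-420251$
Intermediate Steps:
$o = -191705$ ($o = 7 - 191712 = -191705$)
$\left(85760 - 314306\right) + o = \left(85760 - 314306\right) - 191705 = -228546 - 191705 = -420251$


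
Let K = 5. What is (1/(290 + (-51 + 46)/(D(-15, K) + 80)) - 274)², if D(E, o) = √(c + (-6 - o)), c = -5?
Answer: 873569348700108386388/11636093312025625 + 236449652816*I/11636093312025625 ≈ 75074.0 + 2.032e-5*I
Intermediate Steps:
D(E, o) = √(-11 - o) (D(E, o) = √(-5 + (-6 - o)) = √(-11 - o))
(1/(290 + (-51 + 46)/(D(-15, K) + 80)) - 274)² = (1/(290 + (-51 + 46)/(√(-11 - 1*5) + 80)) - 274)² = (1/(290 - 5/(√(-11 - 5) + 80)) - 274)² = (1/(290 - 5/(√(-16) + 80)) - 274)² = (1/(290 - 5/(4*I + 80)) - 274)² = (1/(290 - 5*(80 - 4*I)/6416) - 274)² = (-274 + 1/(290 - 5*(80 - 4*I)/6416))²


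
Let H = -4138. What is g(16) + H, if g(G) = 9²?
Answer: -4057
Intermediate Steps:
g(G) = 81
g(16) + H = 81 - 4138 = -4057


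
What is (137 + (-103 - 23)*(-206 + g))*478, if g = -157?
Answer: 21928250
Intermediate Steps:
(137 + (-103 - 23)*(-206 + g))*478 = (137 + (-103 - 23)*(-206 - 157))*478 = (137 - 126*(-363))*478 = (137 + 45738)*478 = 45875*478 = 21928250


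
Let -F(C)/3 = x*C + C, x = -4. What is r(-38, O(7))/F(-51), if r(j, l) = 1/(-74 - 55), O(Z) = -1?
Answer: 1/59211 ≈ 1.6889e-5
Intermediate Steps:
r(j, l) = -1/129 (r(j, l) = 1/(-129) = -1/129)
F(C) = 9*C (F(C) = -3*(-4*C + C) = -(-9)*C = 9*C)
r(-38, O(7))/F(-51) = -1/(129*(9*(-51))) = -1/129/(-459) = -1/129*(-1/459) = 1/59211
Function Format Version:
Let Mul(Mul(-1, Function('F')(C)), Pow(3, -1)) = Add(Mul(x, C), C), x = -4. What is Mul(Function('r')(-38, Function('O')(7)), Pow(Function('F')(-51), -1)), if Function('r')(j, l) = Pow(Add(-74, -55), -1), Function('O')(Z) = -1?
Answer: Rational(1, 59211) ≈ 1.6889e-5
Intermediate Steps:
Function('r')(j, l) = Rational(-1, 129) (Function('r')(j, l) = Pow(-129, -1) = Rational(-1, 129))
Function('F')(C) = Mul(9, C) (Function('F')(C) = Mul(-3, Add(Mul(-4, C), C)) = Mul(-3, Mul(-3, C)) = Mul(9, C))
Mul(Function('r')(-38, Function('O')(7)), Pow(Function('F')(-51), -1)) = Mul(Rational(-1, 129), Pow(Mul(9, -51), -1)) = Mul(Rational(-1, 129), Pow(-459, -1)) = Mul(Rational(-1, 129), Rational(-1, 459)) = Rational(1, 59211)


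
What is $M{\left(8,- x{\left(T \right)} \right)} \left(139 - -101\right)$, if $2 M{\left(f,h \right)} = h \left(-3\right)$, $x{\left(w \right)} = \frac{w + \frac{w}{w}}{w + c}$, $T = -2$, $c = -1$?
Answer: $120$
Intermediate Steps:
$x{\left(w \right)} = \frac{1 + w}{-1 + w}$ ($x{\left(w \right)} = \frac{w + \frac{w}{w}}{w - 1} = \frac{w + 1}{-1 + w} = \frac{1 + w}{-1 + w}$)
$M{\left(f,h \right)} = - \frac{3 h}{2}$ ($M{\left(f,h \right)} = \frac{h \left(-3\right)}{2} = \frac{\left(-3\right) h}{2} = - \frac{3 h}{2}$)
$M{\left(8,- x{\left(T \right)} \right)} \left(139 - -101\right) = - \frac{3 \left(- \frac{1 - 2}{-1 - 2}\right)}{2} \left(139 - -101\right) = - \frac{3 \left(- \frac{-1}{-3}\right)}{2} \left(139 + 101\right) = - \frac{3 \left(- \frac{\left(-1\right) \left(-1\right)}{3}\right)}{2} \cdot 240 = - \frac{3 \left(\left(-1\right) \frac{1}{3}\right)}{2} \cdot 240 = \left(- \frac{3}{2}\right) \left(- \frac{1}{3}\right) 240 = \frac{1}{2} \cdot 240 = 120$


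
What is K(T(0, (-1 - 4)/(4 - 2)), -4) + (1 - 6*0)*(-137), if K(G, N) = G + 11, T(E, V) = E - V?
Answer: -247/2 ≈ -123.50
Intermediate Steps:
K(G, N) = 11 + G
K(T(0, (-1 - 4)/(4 - 2)), -4) + (1 - 6*0)*(-137) = (11 + (0 - (-1 - 4)/(4 - 2))) + (1 - 6*0)*(-137) = (11 + (0 - (-5)/2)) + (1 + 0)*(-137) = (11 + (0 - (-5)/2)) + 1*(-137) = (11 + (0 - 1*(-5/2))) - 137 = (11 + (0 + 5/2)) - 137 = (11 + 5/2) - 137 = 27/2 - 137 = -247/2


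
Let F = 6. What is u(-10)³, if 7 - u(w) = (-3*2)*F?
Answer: 79507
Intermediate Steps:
u(w) = 43 (u(w) = 7 - (-3*2)*6 = 7 - (-6)*6 = 7 - 1*(-36) = 7 + 36 = 43)
u(-10)³ = 43³ = 79507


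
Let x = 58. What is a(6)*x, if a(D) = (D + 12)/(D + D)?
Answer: 87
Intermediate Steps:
a(D) = (12 + D)/(2*D) (a(D) = (12 + D)/((2*D)) = (12 + D)*(1/(2*D)) = (12 + D)/(2*D))
a(6)*x = ((½)*(12 + 6)/6)*58 = ((½)*(⅙)*18)*58 = (3/2)*58 = 87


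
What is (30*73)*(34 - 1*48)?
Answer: -30660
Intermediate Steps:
(30*73)*(34 - 1*48) = 2190*(34 - 48) = 2190*(-14) = -30660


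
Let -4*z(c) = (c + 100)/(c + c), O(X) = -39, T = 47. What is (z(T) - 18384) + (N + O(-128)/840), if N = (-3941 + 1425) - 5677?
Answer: -87439769/3290 ≈ -26577.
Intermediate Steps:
N = -8193 (N = -2516 - 5677 = -8193)
z(c) = -(100 + c)/(8*c) (z(c) = -(c + 100)/(4*(c + c)) = -(100 + c)/(4*(2*c)) = -(100 + c)*1/(2*c)/4 = -(100 + c)/(8*c))
(z(T) - 18384) + (N + O(-128)/840) = ((⅛)*(-100 - 1*47)/47 - 18384) + (-8193 - 39/840) = ((⅛)*(1/47)*(-100 - 47) - 18384) + (-8193 - 39*1/840) = ((⅛)*(1/47)*(-147) - 18384) + (-8193 - 13/280) = (-147/376 - 18384) - 2294053/280 = -6912531/376 - 2294053/280 = -87439769/3290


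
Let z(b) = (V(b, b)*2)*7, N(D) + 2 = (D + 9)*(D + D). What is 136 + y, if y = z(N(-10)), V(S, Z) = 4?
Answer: 192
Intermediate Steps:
N(D) = -2 + 2*D*(9 + D) (N(D) = -2 + (D + 9)*(D + D) = -2 + (9 + D)*(2*D) = -2 + 2*D*(9 + D))
z(b) = 56 (z(b) = (4*2)*7 = 8*7 = 56)
y = 56
136 + y = 136 + 56 = 192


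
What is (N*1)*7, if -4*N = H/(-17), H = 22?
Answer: 77/34 ≈ 2.2647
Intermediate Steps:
N = 11/34 (N = -11/(2*(-17)) = -11*(-1)/(2*17) = -¼*(-22/17) = 11/34 ≈ 0.32353)
(N*1)*7 = ((11/34)*1)*7 = (11/34)*7 = 77/34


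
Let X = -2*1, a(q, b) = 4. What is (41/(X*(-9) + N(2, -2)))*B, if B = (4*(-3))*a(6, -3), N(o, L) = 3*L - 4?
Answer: -246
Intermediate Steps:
N(o, L) = -4 + 3*L
X = -2
B = -48 (B = (4*(-3))*4 = -12*4 = -48)
(41/(X*(-9) + N(2, -2)))*B = (41/(-2*(-9) + (-4 + 3*(-2))))*(-48) = (41/(18 + (-4 - 6)))*(-48) = (41/(18 - 10))*(-48) = (41/8)*(-48) = -246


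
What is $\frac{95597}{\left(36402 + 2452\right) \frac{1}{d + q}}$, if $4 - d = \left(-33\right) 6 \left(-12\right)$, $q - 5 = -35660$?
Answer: $- \frac{3635267119}{38854} \approx -93562.0$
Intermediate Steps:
$q = -35655$ ($q = 5 - 35660 = -35655$)
$d = -2372$ ($d = 4 - \left(-33\right) 6 \left(-12\right) = 4 - \left(-198\right) \left(-12\right) = 4 - 2376 = -2372$)
$\frac{95597}{\left(36402 + 2452\right) \frac{1}{d + q}} = \frac{95597}{\left(36402 + 2452\right) \frac{1}{-2372 - 35655}} = \frac{95597}{38854 \frac{1}{-38027}} = \frac{95597}{38854 \left(- \frac{1}{38027}\right)} = \frac{95597}{- \frac{38854}{38027}} = 95597 \left(- \frac{38027}{38854}\right) = - \frac{3635267119}{38854}$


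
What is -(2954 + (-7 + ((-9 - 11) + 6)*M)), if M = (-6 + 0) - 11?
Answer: -3185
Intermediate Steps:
M = -17 (M = -6 - 11 = -17)
-(2954 + (-7 + ((-9 - 11) + 6)*M)) = -(2954 + (-7 + ((-9 - 11) + 6)*(-17))) = -(2954 + (-7 + (-20 + 6)*(-17))) = -(2954 + (-7 - 14*(-17))) = -(2954 + (-7 + 238)) = -(2954 + 231) = -1*3185 = -3185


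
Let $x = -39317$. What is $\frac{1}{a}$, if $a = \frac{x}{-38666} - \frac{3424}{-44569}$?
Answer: $\frac{1723304954}{1884711757} \approx 0.91436$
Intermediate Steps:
$a = \frac{1884711757}{1723304954}$ ($a = - \frac{39317}{-38666} - \frac{3424}{-44569} = \left(-39317\right) \left(- \frac{1}{38666}\right) - - \frac{3424}{44569} = \frac{39317}{38666} + \frac{3424}{44569} = \frac{1884711757}{1723304954} \approx 1.0937$)
$\frac{1}{a} = \frac{1}{\frac{1884711757}{1723304954}} = \frac{1723304954}{1884711757}$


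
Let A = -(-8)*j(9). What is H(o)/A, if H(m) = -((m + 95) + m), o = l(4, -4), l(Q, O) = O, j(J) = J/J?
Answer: -87/8 ≈ -10.875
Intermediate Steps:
j(J) = 1
o = -4
H(m) = -95 - 2*m (H(m) = -((95 + m) + m) = -(95 + 2*m) = -95 - 2*m)
A = 8 (A = -(-8) = -1*(-8) = 8)
H(o)/A = (-95 - 2*(-4))/8 = (-95 + 8)*(⅛) = -87*⅛ = -87/8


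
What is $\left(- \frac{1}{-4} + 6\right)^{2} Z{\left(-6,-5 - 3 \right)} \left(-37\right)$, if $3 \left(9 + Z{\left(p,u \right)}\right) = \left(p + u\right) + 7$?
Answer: $\frac{393125}{24} \approx 16380.0$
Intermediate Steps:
$Z{\left(p,u \right)} = - \frac{20}{3} + \frac{p}{3} + \frac{u}{3}$ ($Z{\left(p,u \right)} = -9 + \frac{\left(p + u\right) + 7}{3} = -9 + \frac{7 + p + u}{3} = -9 + \left(\frac{7}{3} + \frac{p}{3} + \frac{u}{3}\right) = - \frac{20}{3} + \frac{p}{3} + \frac{u}{3}$)
$\left(- \frac{1}{-4} + 6\right)^{2} Z{\left(-6,-5 - 3 \right)} \left(-37\right) = \left(- \frac{1}{-4} + 6\right)^{2} \left(- \frac{20}{3} + \frac{1}{3} \left(-6\right) + \frac{-5 - 3}{3}\right) \left(-37\right) = \left(\left(-1\right) \left(- \frac{1}{4}\right) + 6\right)^{2} \left(- \frac{20}{3} - 2 + \frac{-5 - 3}{3}\right) \left(-37\right) = \left(\frac{1}{4} + 6\right)^{2} \left(- \frac{20}{3} - 2 + \frac{1}{3} \left(-8\right)\right) \left(-37\right) = \left(\frac{25}{4}\right)^{2} \left(- \frac{20}{3} - 2 - \frac{8}{3}\right) \left(-37\right) = \frac{625}{16} \left(- \frac{34}{3}\right) \left(-37\right) = \left(- \frac{10625}{24}\right) \left(-37\right) = \frac{393125}{24}$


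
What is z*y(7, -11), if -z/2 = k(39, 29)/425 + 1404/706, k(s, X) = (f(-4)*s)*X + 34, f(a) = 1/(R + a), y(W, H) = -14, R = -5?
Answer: 893732/18003 ≈ 49.643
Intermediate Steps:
f(a) = 1/(-5 + a)
k(s, X) = 34 - X*s/9 (k(s, X) = (s/(-5 - 4))*X + 34 = (s/(-9))*X + 34 = (-s/9)*X + 34 = -X*s/9 + 34 = 34 - X*s/9)
z = -63838/18003 (z = -2*((34 - ⅑*29*39)/425 + 1404/706) = -2*((34 - 377/3)*(1/425) + 1404*(1/706)) = -2*(-275/3*1/425 + 702/353) = -2*(-11/51 + 702/353) = -2*31919/18003 = -63838/18003 ≈ -3.5460)
z*y(7, -11) = -63838/18003*(-14) = 893732/18003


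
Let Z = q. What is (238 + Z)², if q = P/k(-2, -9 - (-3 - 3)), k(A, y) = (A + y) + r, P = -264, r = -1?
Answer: 79524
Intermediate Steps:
k(A, y) = -1 + A + y (k(A, y) = (A + y) - 1 = -1 + A + y)
q = 44 (q = -264/(-1 - 2 + (-9 - (-3 - 3))) = -264/(-1 - 2 + (-9 - 1*(-6))) = -264/(-1 - 2 + (-9 + 6)) = -264/(-1 - 2 - 3) = -264/(-6) = -264*(-⅙) = 44)
Z = 44
(238 + Z)² = (238 + 44)² = 282² = 79524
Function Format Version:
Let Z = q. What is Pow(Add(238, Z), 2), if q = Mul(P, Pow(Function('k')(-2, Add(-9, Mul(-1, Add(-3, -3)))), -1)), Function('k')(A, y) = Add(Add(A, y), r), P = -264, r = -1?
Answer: 79524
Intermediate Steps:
Function('k')(A, y) = Add(-1, A, y) (Function('k')(A, y) = Add(Add(A, y), -1) = Add(-1, A, y))
q = 44 (q = Mul(-264, Pow(Add(-1, -2, Add(-9, Mul(-1, Add(-3, -3)))), -1)) = Mul(-264, Pow(Add(-1, -2, Add(-9, Mul(-1, -6))), -1)) = Mul(-264, Pow(Add(-1, -2, Add(-9, 6)), -1)) = Mul(-264, Pow(Add(-1, -2, -3), -1)) = Mul(-264, Pow(-6, -1)) = Mul(-264, Rational(-1, 6)) = 44)
Z = 44
Pow(Add(238, Z), 2) = Pow(Add(238, 44), 2) = Pow(282, 2) = 79524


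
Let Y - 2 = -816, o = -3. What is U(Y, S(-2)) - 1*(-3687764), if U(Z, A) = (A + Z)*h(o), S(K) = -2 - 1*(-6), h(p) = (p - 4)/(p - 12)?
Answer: 3687386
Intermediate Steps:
Y = -814 (Y = 2 - 816 = -814)
h(p) = (-4 + p)/(-12 + p)
S(K) = 4 (S(K) = -2 + 6 = 4)
U(Z, A) = 7*A/15 + 7*Z/15 (U(Z, A) = (A + Z)*((-4 - 3)/(-12 - 3)) = (A + Z)*(-7/(-15)) = (A + Z)*(-1/15*(-7)) = (A + Z)*(7/15) = 7*A/15 + 7*Z/15)
U(Y, S(-2)) - 1*(-3687764) = ((7/15)*4 + (7/15)*(-814)) - 1*(-3687764) = (28/15 - 5698/15) + 3687764 = -378 + 3687764 = 3687386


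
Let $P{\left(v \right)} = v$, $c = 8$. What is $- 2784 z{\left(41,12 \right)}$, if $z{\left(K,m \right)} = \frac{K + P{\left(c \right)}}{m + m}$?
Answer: $-5684$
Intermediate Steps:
$z{\left(K,m \right)} = \frac{8 + K}{2 m}$ ($z{\left(K,m \right)} = \frac{K + 8}{m + m} = \frac{8 + K}{2 m}$)
$- 2784 z{\left(41,12 \right)} = - 2784 \frac{8 + 41}{2 \cdot 12} = - 2784 \cdot \frac{1}{2} \cdot \frac{1}{12} \cdot 49 = \left(-2784\right) \frac{49}{24} = -5684$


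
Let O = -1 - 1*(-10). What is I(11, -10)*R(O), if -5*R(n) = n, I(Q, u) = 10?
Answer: -18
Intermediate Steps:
O = 9 (O = -1 + 10 = 9)
R(n) = -n/5
I(11, -10)*R(O) = 10*(-1/5*9) = 10*(-9/5) = -18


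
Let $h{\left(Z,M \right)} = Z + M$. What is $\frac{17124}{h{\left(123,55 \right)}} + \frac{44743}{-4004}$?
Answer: $\frac{30300121}{356356} \approx 85.028$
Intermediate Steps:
$h{\left(Z,M \right)} = M + Z$
$\frac{17124}{h{\left(123,55 \right)}} + \frac{44743}{-4004} = \frac{17124}{55 + 123} + \frac{44743}{-4004} = \frac{17124}{178} + 44743 \left(- \frac{1}{4004}\right) = 17124 \cdot \frac{1}{178} - \frac{44743}{4004} = \frac{8562}{89} - \frac{44743}{4004} = \frac{30300121}{356356}$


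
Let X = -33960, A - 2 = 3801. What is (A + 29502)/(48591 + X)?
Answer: 33305/14631 ≈ 2.2763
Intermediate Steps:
A = 3803 (A = 2 + 3801 = 3803)
(A + 29502)/(48591 + X) = (3803 + 29502)/(48591 - 33960) = 33305/14631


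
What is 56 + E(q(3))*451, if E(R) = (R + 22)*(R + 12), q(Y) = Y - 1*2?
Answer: 134905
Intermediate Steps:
q(Y) = -2 + Y (q(Y) = Y - 2 = -2 + Y)
E(R) = (12 + R)*(22 + R) (E(R) = (22 + R)*(12 + R) = (12 + R)*(22 + R))
56 + E(q(3))*451 = 56 + (264 + (-2 + 3)² + 34*(-2 + 3))*451 = 56 + (264 + 1² + 34*1)*451 = 56 + (264 + 1 + 34)*451 = 56 + 299*451 = 56 + 134849 = 134905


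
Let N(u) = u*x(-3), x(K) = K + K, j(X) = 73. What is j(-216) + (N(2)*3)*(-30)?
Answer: 1153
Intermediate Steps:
x(K) = 2*K
N(u) = -6*u (N(u) = u*(2*(-3)) = u*(-6) = -6*u)
j(-216) + (N(2)*3)*(-30) = 73 + (-6*2*3)*(-30) = 73 - 12*3*(-30) = 73 - 36*(-30) = 73 + 1080 = 1153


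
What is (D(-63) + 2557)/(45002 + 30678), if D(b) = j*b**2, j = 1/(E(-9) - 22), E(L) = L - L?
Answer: 10457/332992 ≈ 0.031403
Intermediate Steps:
E(L) = 0
j = -1/22 (j = 1/(0 - 22) = 1/(-22) = -1/22 ≈ -0.045455)
D(b) = -b**2/22
(D(-63) + 2557)/(45002 + 30678) = (-1/22*(-63)**2 + 2557)/(45002 + 30678) = (-1/22*3969 + 2557)/75680 = (-3969/22 + 2557)*(1/75680) = (52285/22)*(1/75680) = 10457/332992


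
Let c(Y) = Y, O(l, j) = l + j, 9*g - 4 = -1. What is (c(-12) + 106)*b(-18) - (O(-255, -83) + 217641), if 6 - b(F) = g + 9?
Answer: -652849/3 ≈ -2.1762e+5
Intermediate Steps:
g = ⅓ (g = 4/9 + (⅑)*(-1) = 4/9 - ⅑ = ⅓ ≈ 0.33333)
b(F) = -10/3 (b(F) = 6 - (⅓ + 9) = 6 - 1*28/3 = 6 - 28/3 = -10/3)
O(l, j) = j + l
(c(-12) + 106)*b(-18) - (O(-255, -83) + 217641) = (-12 + 106)*(-10/3) - ((-83 - 255) + 217641) = 94*(-10/3) - (-338 + 217641) = -940/3 - 1*217303 = -940/3 - 217303 = -652849/3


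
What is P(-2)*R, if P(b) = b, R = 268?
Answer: -536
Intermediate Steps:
P(-2)*R = -2*268 = -536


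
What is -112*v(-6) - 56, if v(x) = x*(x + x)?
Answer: -8120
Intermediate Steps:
v(x) = 2*x² (v(x) = x*(2*x) = 2*x²)
-112*v(-6) - 56 = -224*(-6)² - 56 = -224*36 - 56 = -112*72 - 56 = -8064 - 56 = -8120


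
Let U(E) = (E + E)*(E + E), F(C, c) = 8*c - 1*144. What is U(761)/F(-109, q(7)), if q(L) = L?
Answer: -579121/22 ≈ -26324.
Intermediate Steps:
F(C, c) = -144 + 8*c (F(C, c) = 8*c - 144 = -144 + 8*c)
U(E) = 4*E² (U(E) = (2*E)*(2*E) = 4*E²)
U(761)/F(-109, q(7)) = (4*761²)/(-144 + 8*7) = (4*579121)/(-144 + 56) = 2316484/(-88) = 2316484*(-1/88) = -579121/22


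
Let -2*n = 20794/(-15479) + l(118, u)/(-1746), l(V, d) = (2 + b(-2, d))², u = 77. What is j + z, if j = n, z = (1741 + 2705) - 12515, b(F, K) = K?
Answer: -436018067329/54052668 ≈ -8066.5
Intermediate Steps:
l(V, d) = (2 + d)²
z = -8069 (z = 4446 - 12515 = -8069)
n = 132910763/54052668 (n = -(20794/(-15479) + (2 + 77)²/(-1746))/2 = -(20794*(-1/15479) + 79²*(-1/1746))/2 = -(-20794/15479 + 6241*(-1/1746))/2 = -(-20794/15479 - 6241/1746)/2 = -½*(-132910763/27026334) = 132910763/54052668 ≈ 2.4589)
j = 132910763/54052668 ≈ 2.4589
j + z = 132910763/54052668 - 8069 = -436018067329/54052668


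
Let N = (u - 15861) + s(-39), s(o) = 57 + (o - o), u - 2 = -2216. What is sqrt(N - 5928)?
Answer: I*sqrt(23946) ≈ 154.74*I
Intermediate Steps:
u = -2214 (u = 2 - 2216 = -2214)
s(o) = 57 (s(o) = 57 + 0 = 57)
N = -18018 (N = (-2214 - 15861) + 57 = -18075 + 57 = -18018)
sqrt(N - 5928) = sqrt(-18018 - 5928) = sqrt(-23946) = I*sqrt(23946)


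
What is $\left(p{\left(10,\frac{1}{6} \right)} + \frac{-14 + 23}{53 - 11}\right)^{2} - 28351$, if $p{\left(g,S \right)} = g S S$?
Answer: $- \frac{112524158}{3969} \approx -28351.0$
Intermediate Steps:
$p{\left(g,S \right)} = g S^{2}$ ($p{\left(g,S \right)} = S g S = g S^{2}$)
$\left(p{\left(10,\frac{1}{6} \right)} + \frac{-14 + 23}{53 - 11}\right)^{2} - 28351 = \left(10 \left(\frac{1}{6}\right)^{2} + \frac{-14 + 23}{53 - 11}\right)^{2} - 28351 = \left(\frac{10}{36} + \frac{9}{42}\right)^{2} - 28351 = \left(10 \cdot \frac{1}{36} + 9 \cdot \frac{1}{42}\right)^{2} - 28351 = \left(\frac{5}{18} + \frac{3}{14}\right)^{2} - 28351 = \left(\frac{31}{63}\right)^{2} - 28351 = \frac{961}{3969} - 28351 = - \frac{112524158}{3969}$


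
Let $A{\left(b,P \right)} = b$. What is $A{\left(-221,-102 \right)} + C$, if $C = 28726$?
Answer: $28505$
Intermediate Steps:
$A{\left(-221,-102 \right)} + C = -221 + 28726 = 28505$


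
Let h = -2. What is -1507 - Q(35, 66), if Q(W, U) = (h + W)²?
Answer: -2596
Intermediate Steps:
Q(W, U) = (-2 + W)²
-1507 - Q(35, 66) = -1507 - (-2 + 35)² = -1507 - 1*33² = -1507 - 1*1089 = -1507 - 1089 = -2596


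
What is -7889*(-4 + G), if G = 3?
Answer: 7889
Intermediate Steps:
-7889*(-4 + G) = -7889*(-4 + 3) = -(-7889) = -7889*(-1) = 7889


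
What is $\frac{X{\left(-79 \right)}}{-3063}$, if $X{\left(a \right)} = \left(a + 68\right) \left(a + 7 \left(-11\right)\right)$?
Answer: $- \frac{572}{1021} \approx -0.56024$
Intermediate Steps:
$X{\left(a \right)} = \left(-77 + a\right) \left(68 + a\right)$ ($X{\left(a \right)} = \left(68 + a\right) \left(a - 77\right) = \left(68 + a\right) \left(-77 + a\right) = \left(-77 + a\right) \left(68 + a\right)$)
$\frac{X{\left(-79 \right)}}{-3063} = \frac{-5236 + \left(-79\right)^{2} - -711}{-3063} = \left(-5236 + 6241 + 711\right) \left(- \frac{1}{3063}\right) = 1716 \left(- \frac{1}{3063}\right) = - \frac{572}{1021}$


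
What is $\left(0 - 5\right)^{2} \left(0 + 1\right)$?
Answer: $25$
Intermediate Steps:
$\left(0 - 5\right)^{2} \left(0 + 1\right) = \left(-5\right)^{2} \cdot 1 = 25 \cdot 1 = 25$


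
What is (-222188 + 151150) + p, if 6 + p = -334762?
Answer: -405806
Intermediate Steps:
p = -334768 (p = -6 - 334762 = -334768)
(-222188 + 151150) + p = (-222188 + 151150) - 334768 = -71038 - 334768 = -405806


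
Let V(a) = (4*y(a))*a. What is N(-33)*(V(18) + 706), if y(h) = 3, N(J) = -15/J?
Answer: 4610/11 ≈ 419.09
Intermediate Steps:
V(a) = 12*a (V(a) = (4*3)*a = 12*a)
N(-33)*(V(18) + 706) = (-15/(-33))*(12*18 + 706) = (-15*(-1/33))*(216 + 706) = (5/11)*922 = 4610/11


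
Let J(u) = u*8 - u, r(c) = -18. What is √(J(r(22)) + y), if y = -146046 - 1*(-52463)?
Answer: I*√93709 ≈ 306.12*I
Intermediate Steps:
J(u) = 7*u (J(u) = 8*u - u = 7*u)
y = -93583 (y = -146046 + 52463 = -93583)
√(J(r(22)) + y) = √(7*(-18) - 93583) = √(-126 - 93583) = √(-93709) = I*√93709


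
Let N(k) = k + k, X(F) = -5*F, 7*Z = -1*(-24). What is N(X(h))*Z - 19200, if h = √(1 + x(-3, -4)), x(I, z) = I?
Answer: -19200 - 240*I*√2/7 ≈ -19200.0 - 48.487*I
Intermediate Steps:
Z = 24/7 (Z = (-1*(-24))/7 = (⅐)*24 = 24/7 ≈ 3.4286)
h = I*√2 (h = √(1 - 3) = √(-2) = I*√2 ≈ 1.4142*I)
N(k) = 2*k
N(X(h))*Z - 19200 = (2*(-5*I*√2))*(24/7) - 19200 = -10*I*√2*(24/7) - 19200 = -240*I*√2/7 - 19200 = -19200 - 240*I*√2/7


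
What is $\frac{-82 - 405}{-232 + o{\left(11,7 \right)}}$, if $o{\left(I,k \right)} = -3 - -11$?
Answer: $\frac{487}{224} \approx 2.1741$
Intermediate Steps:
$o{\left(I,k \right)} = 8$ ($o{\left(I,k \right)} = -3 + 11 = 8$)
$\frac{-82 - 405}{-232 + o{\left(11,7 \right)}} = \frac{-82 - 405}{-232 + 8} = - \frac{487}{-224} = \left(-487\right) \left(- \frac{1}{224}\right) = \frac{487}{224}$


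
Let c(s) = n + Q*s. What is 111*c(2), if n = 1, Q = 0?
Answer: 111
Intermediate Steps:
c(s) = 1 (c(s) = 1 + 0*s = 1 + 0 = 1)
111*c(2) = 111*1 = 111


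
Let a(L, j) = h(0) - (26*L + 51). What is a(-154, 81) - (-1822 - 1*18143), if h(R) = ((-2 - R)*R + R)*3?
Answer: 23918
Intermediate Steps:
h(R) = 3*R + 3*R*(-2 - R) (h(R) = (R*(-2 - R) + R)*3 = (R + R*(-2 - R))*3 = 3*R + 3*R*(-2 - R))
a(L, j) = -51 - 26*L (a(L, j) = -3*0*(1 + 0) - (26*L + 51) = -3*0*1 - (51 + 26*L) = 0 + (-51 - 26*L) = -51 - 26*L)
a(-154, 81) - (-1822 - 1*18143) = (-51 - 26*(-154)) - (-1822 - 1*18143) = (-51 + 4004) - (-1822 - 18143) = 3953 - 1*(-19965) = 3953 + 19965 = 23918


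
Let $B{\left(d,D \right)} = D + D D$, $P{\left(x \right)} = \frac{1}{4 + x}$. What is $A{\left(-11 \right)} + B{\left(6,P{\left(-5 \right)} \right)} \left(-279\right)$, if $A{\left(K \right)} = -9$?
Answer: $-9$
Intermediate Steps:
$B{\left(d,D \right)} = D + D^{2}$
$A{\left(-11 \right)} + B{\left(6,P{\left(-5 \right)} \right)} \left(-279\right) = -9 + \frac{1 + \frac{1}{4 - 5}}{4 - 5} \left(-279\right) = -9 + \frac{1 + \frac{1}{-1}}{-1} \left(-279\right) = -9 + - (1 - 1) \left(-279\right) = -9 + \left(-1\right) 0 \left(-279\right) = -9 + 0 \left(-279\right) = -9 + 0 = -9$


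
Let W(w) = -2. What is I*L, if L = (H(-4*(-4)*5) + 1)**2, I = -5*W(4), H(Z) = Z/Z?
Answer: 40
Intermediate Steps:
H(Z) = 1
I = 10 (I = -5*(-2) = 10)
L = 4 (L = (1 + 1)**2 = 2**2 = 4)
I*L = 10*4 = 40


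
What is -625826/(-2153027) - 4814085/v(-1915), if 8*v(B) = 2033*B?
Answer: 17071060507286/1676430790253 ≈ 10.183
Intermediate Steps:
v(B) = 2033*B/8 (v(B) = (2033*B)/8 = 2033*B/8)
-625826/(-2153027) - 4814085/v(-1915) = -625826/(-2153027) - 4814085/((2033/8)*(-1915)) = -625826*(-1/2153027) - 4814085/(-3893195/8) = 625826/2153027 - 4814085*(-8/3893195) = 625826/2153027 + 7702536/778639 = 17071060507286/1676430790253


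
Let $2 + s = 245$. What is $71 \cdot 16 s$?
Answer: $276048$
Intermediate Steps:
$s = 243$ ($s = -2 + 245 = 243$)
$71 \cdot 16 s = 71 \cdot 16 \cdot 243 = 1136 \cdot 243 = 276048$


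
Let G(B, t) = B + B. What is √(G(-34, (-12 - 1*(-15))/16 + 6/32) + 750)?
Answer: √682 ≈ 26.115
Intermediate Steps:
G(B, t) = 2*B
√(G(-34, (-12 - 1*(-15))/16 + 6/32) + 750) = √(2*(-34) + 750) = √(-68 + 750) = √682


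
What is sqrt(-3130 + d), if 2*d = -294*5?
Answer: I*sqrt(3865) ≈ 62.169*I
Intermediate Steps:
d = -735 (d = (-294*5)/2 = (1/2)*(-1470) = -735)
sqrt(-3130 + d) = sqrt(-3130 - 735) = sqrt(-3865) = I*sqrt(3865)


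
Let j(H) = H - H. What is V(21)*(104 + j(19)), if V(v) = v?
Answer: 2184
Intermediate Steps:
j(H) = 0
V(21)*(104 + j(19)) = 21*(104 + 0) = 21*104 = 2184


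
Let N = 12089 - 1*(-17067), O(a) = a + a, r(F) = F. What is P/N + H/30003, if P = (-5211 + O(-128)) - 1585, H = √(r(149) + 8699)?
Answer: -1763/7289 + 4*√553/30003 ≈ -0.23874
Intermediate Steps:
O(a) = 2*a
H = 4*√553 (H = √(149 + 8699) = √8848 = 4*√553 ≈ 94.064)
N = 29156 (N = 12089 + 17067 = 29156)
P = -7052 (P = (-5211 + 2*(-128)) - 1585 = (-5211 - 256) - 1585 = -5467 - 1585 = -7052)
P/N + H/30003 = -7052/29156 + (4*√553)/30003 = -7052*1/29156 + (4*√553)*(1/30003) = -1763/7289 + 4*√553/30003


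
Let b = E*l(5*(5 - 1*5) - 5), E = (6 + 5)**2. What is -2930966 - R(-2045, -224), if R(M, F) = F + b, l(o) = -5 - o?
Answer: -2930742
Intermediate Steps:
E = 121 (E = 11**2 = 121)
b = 0 (b = 121*(-5 - (5*(5 - 1*5) - 5)) = 121*(-5 - (5*(5 - 5) - 5)) = 121*(-5 - (5*0 - 5)) = 121*(-5 - (0 - 5)) = 121*(-5 - 1*(-5)) = 121*(-5 + 5) = 121*0 = 0)
R(M, F) = F (R(M, F) = F + 0 = F)
-2930966 - R(-2045, -224) = -2930966 - 1*(-224) = -2930966 + 224 = -2930742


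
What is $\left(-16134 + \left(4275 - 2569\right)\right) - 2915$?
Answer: $-17343$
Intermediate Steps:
$\left(-16134 + \left(4275 - 2569\right)\right) - 2915 = \left(-16134 + 1706\right) - 2915 = -14428 - 2915 = -17343$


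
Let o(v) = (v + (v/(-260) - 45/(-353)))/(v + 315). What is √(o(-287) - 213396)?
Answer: I*√88084446898000735/642460 ≈ 461.96*I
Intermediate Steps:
o(v) = (45/353 + 259*v/260)/(315 + v) (o(v) = (v + (v*(-1/260) - 45*(-1/353)))/(315 + v) = (v + (-v/260 + 45/353))/(315 + v) = (v + (45/353 - v/260))/(315 + v) = (45/353 + 259*v/260)/(315 + v))
√(o(-287) - 213396) = √((11700 + 91427*(-287))/(91780*(315 - 287)) - 213396) = √((1/91780)*(11700 - 26239549)/28 - 213396) = √((1/91780)*(1/28)*(-26227849) - 213396) = √(-26227849/2569840 - 213396) = √(-548419804489/2569840) = I*√88084446898000735/642460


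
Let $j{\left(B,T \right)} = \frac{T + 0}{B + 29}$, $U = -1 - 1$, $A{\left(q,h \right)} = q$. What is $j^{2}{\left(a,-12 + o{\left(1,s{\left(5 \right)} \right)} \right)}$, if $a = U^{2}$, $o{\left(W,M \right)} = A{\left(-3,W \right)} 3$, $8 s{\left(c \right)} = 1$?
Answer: $\frac{49}{121} \approx 0.40496$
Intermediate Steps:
$s{\left(c \right)} = \frac{1}{8}$ ($s{\left(c \right)} = \frac{1}{8} \cdot 1 = \frac{1}{8}$)
$U = -2$
$o{\left(W,M \right)} = -9$ ($o{\left(W,M \right)} = \left(-3\right) 3 = -9$)
$a = 4$ ($a = \left(-2\right)^{2} = 4$)
$j{\left(B,T \right)} = \frac{T}{29 + B}$
$j^{2}{\left(a,-12 + o{\left(1,s{\left(5 \right)} \right)} \right)} = \left(\frac{-12 - 9}{29 + 4}\right)^{2} = \left(- \frac{21}{33}\right)^{2} = \left(\left(-21\right) \frac{1}{33}\right)^{2} = \left(- \frac{7}{11}\right)^{2} = \frac{49}{121}$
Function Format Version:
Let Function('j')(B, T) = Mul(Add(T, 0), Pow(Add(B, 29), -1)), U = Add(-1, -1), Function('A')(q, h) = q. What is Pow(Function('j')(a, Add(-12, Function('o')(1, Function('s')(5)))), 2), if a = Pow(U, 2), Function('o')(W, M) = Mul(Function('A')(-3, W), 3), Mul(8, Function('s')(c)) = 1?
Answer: Rational(49, 121) ≈ 0.40496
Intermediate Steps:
Function('s')(c) = Rational(1, 8) (Function('s')(c) = Mul(Rational(1, 8), 1) = Rational(1, 8))
U = -2
Function('o')(W, M) = -9 (Function('o')(W, M) = Mul(-3, 3) = -9)
a = 4 (a = Pow(-2, 2) = 4)
Function('j')(B, T) = Mul(T, Pow(Add(29, B), -1))
Pow(Function('j')(a, Add(-12, Function('o')(1, Function('s')(5)))), 2) = Pow(Mul(Add(-12, -9), Pow(Add(29, 4), -1)), 2) = Pow(Mul(-21, Pow(33, -1)), 2) = Pow(Mul(-21, Rational(1, 33)), 2) = Pow(Rational(-7, 11), 2) = Rational(49, 121)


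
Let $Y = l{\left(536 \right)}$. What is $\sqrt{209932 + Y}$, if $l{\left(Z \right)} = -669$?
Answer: $\sqrt{209263} \approx 457.45$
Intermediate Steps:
$Y = -669$
$\sqrt{209932 + Y} = \sqrt{209932 - 669} = \sqrt{209263}$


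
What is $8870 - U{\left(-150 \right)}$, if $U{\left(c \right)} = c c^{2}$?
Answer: $3383870$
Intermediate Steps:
$U{\left(c \right)} = c^{3}$
$8870 - U{\left(-150 \right)} = 8870 - \left(-150\right)^{3} = 8870 - -3375000 = 8870 + 3375000 = 3383870$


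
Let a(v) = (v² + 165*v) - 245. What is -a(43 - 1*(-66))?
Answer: -29621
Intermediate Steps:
a(v) = -245 + v² + 165*v
-a(43 - 1*(-66)) = -(-245 + (43 - 1*(-66))² + 165*(43 - 1*(-66))) = -(-245 + (43 + 66)² + 165*(43 + 66)) = -(-245 + 109² + 165*109) = -(-245 + 11881 + 17985) = -1*29621 = -29621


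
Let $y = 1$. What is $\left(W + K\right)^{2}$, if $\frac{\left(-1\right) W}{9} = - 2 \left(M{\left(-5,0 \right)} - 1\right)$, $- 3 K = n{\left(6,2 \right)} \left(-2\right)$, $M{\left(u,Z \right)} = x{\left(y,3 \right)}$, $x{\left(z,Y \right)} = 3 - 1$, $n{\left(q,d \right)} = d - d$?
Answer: $324$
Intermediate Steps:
$n{\left(q,d \right)} = 0$
$x{\left(z,Y \right)} = 2$ ($x{\left(z,Y \right)} = 3 - 1 = 2$)
$M{\left(u,Z \right)} = 2$
$K = 0$ ($K = - \frac{0 \left(-2\right)}{3} = \left(- \frac{1}{3}\right) 0 = 0$)
$W = 18$ ($W = - 9 \left(- 2 \left(2 - 1\right)\right) = - 9 \left(\left(-2\right) 1\right) = \left(-9\right) \left(-2\right) = 18$)
$\left(W + K\right)^{2} = \left(18 + 0\right)^{2} = 18^{2} = 324$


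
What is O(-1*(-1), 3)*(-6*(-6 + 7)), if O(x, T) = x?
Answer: -6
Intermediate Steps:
O(-1*(-1), 3)*(-6*(-6 + 7)) = (-1*(-1))*(-6*(-6 + 7)) = 1*(-6*1) = 1*(-6) = -6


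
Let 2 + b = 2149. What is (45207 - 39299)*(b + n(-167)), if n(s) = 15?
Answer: 12773096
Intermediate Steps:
b = 2147 (b = -2 + 2149 = 2147)
(45207 - 39299)*(b + n(-167)) = (45207 - 39299)*(2147 + 15) = 5908*2162 = 12773096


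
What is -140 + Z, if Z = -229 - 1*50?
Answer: -419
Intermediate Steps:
Z = -279 (Z = -229 - 50 = -279)
-140 + Z = -140 - 279 = -419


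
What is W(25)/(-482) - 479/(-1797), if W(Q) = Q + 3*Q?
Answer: 25589/433077 ≈ 0.059087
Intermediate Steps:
W(Q) = 4*Q
W(25)/(-482) - 479/(-1797) = (4*25)/(-482) - 479/(-1797) = 100*(-1/482) - 479*(-1/1797) = -50/241 + 479/1797 = 25589/433077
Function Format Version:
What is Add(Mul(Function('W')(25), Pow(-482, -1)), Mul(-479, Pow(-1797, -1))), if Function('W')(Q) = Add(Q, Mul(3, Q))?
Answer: Rational(25589, 433077) ≈ 0.059087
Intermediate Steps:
Function('W')(Q) = Mul(4, Q)
Add(Mul(Function('W')(25), Pow(-482, -1)), Mul(-479, Pow(-1797, -1))) = Add(Mul(Mul(4, 25), Pow(-482, -1)), Mul(-479, Pow(-1797, -1))) = Add(Mul(100, Rational(-1, 482)), Mul(-479, Rational(-1, 1797))) = Add(Rational(-50, 241), Rational(479, 1797)) = Rational(25589, 433077)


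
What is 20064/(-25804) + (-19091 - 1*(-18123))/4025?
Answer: -26433968/25965275 ≈ -1.0181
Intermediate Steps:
20064/(-25804) + (-19091 - 1*(-18123))/4025 = 20064*(-1/25804) + (-19091 + 18123)*(1/4025) = -5016/6451 - 968*1/4025 = -5016/6451 - 968/4025 = -26433968/25965275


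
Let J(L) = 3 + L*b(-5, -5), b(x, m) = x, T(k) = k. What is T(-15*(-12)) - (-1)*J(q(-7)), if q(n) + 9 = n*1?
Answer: 263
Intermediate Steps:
q(n) = -9 + n (q(n) = -9 + n*1 = -9 + n)
J(L) = 3 - 5*L (J(L) = 3 + L*(-5) = 3 - 5*L)
T(-15*(-12)) - (-1)*J(q(-7)) = -15*(-12) - (-1)*(3 - 5*(-9 - 7)) = 180 - (-1)*(3 - 5*(-16)) = 180 - (-1)*(3 + 80) = 180 - (-1)*83 = 180 - 1*(-83) = 180 + 83 = 263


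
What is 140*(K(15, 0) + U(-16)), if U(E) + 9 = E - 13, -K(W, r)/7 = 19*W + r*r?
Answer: -284620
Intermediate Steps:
K(W, r) = -133*W - 7*r² (K(W, r) = -7*(19*W + r*r) = -7*(19*W + r²) = -7*(r² + 19*W) = -133*W - 7*r²)
U(E) = -22 + E (U(E) = -9 + (E - 13) = -9 + (-13 + E) = -22 + E)
140*(K(15, 0) + U(-16)) = 140*((-133*15 - 7*0²) + (-22 - 16)) = 140*((-1995 - 7*0) - 38) = 140*((-1995 + 0) - 38) = 140*(-1995 - 38) = 140*(-2033) = -284620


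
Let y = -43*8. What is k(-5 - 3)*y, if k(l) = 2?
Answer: -688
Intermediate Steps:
y = -344
k(-5 - 3)*y = 2*(-344) = -688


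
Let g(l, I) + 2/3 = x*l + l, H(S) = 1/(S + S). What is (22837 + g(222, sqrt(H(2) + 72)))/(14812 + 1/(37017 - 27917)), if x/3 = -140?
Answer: -1915959500/404367603 ≈ -4.7382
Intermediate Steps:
x = -420 (x = 3*(-140) = -420)
H(S) = 1/(2*S)
g(l, I) = -2/3 - 419*l (g(l, I) = -2/3 + (-420*l + l) = -2/3 - 419*l)
(22837 + g(222, sqrt(H(2) + 72)))/(14812 + 1/(37017 - 27917)) = (22837 + (-2/3 - 419*222))/(14812 + 1/(37017 - 27917)) = (22837 + (-2/3 - 93018))/(14812 + 1/9100) = (22837 - 279056/3)/(14812 + 1/9100) = -210545/(3*134789201/9100) = -210545/3*9100/134789201 = -1915959500/404367603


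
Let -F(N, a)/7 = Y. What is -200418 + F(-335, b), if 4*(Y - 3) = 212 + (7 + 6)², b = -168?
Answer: -804423/4 ≈ -2.0111e+5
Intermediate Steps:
Y = 393/4 (Y = 3 + (212 + (7 + 6)²)/4 = 3 + (212 + 13²)/4 = 3 + (212 + 169)/4 = 3 + (¼)*381 = 3 + 381/4 = 393/4 ≈ 98.250)
F(N, a) = -2751/4 (F(N, a) = -7*393/4 = -2751/4)
-200418 + F(-335, b) = -200418 - 2751/4 = -804423/4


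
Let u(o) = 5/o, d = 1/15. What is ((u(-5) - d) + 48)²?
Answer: 495616/225 ≈ 2202.7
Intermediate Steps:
d = 1/15 (d = 1*(1/15) = 1/15 ≈ 0.066667)
((u(-5) - d) + 48)² = ((5/(-5) - 1*1/15) + 48)² = ((5*(-⅕) - 1/15) + 48)² = ((-1 - 1/15) + 48)² = (-16/15 + 48)² = (704/15)² = 495616/225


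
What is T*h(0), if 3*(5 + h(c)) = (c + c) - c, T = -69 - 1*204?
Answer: 1365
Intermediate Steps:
T = -273 (T = -69 - 204 = -273)
h(c) = -5 + c/3 (h(c) = -5 + ((c + c) - c)/3 = -5 + (2*c - c)/3 = -5 + c/3)
T*h(0) = -273*(-5 + (⅓)*0) = -273*(-5 + 0) = -273*(-5) = 1365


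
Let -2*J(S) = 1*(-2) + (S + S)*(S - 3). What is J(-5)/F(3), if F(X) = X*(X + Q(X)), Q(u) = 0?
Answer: -13/3 ≈ -4.3333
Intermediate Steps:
J(S) = 1 - S*(-3 + S) (J(S) = -(1*(-2) + (S + S)*(S - 3))/2 = -(-2 + (2*S)*(-3 + S))/2 = -(-2 + 2*S*(-3 + S))/2 = 1 - S*(-3 + S))
F(X) = X² (F(X) = X*(X + 0) = X*X = X²)
J(-5)/F(3) = (1 - 1*(-5)² + 3*(-5))/(3²) = (1 - 1*25 - 15)/9 = (1 - 25 - 15)*(⅑) = -39*⅑ = -13/3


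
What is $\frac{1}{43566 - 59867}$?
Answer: $- \frac{1}{16301} \approx -6.1346 \cdot 10^{-5}$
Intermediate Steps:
$\frac{1}{43566 - 59867} = \frac{1}{-16301} = - \frac{1}{16301}$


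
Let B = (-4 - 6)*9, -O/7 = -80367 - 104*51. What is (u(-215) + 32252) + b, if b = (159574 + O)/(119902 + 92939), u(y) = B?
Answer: 6846151513/212841 ≈ 32166.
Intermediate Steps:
O = 599697 (O = -7*(-80367 - 104*51) = -7*(-80367 - 5304) = -7*(-85671) = 599697)
B = -90 (B = -10*9 = -90)
u(y) = -90
b = 759271/212841 (b = (159574 + 599697)/(119902 + 92939) = 759271/212841 ≈ 3.5673)
(u(-215) + 32252) + b = (-90 + 32252) + 759271/212841 = 32162 + 759271/212841 = 6846151513/212841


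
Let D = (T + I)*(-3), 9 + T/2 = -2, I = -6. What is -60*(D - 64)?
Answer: -1200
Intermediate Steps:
T = -22 (T = -18 + 2*(-2) = -18 - 4 = -22)
D = 84 (D = (-22 - 6)*(-3) = -28*(-3) = 84)
-60*(D - 64) = -60*(84 - 64) = -60*20 = -1200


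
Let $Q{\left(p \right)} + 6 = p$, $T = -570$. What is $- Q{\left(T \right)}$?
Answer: $576$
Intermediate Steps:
$Q{\left(p \right)} = -6 + p$
$- Q{\left(T \right)} = - (-6 - 570) = \left(-1\right) \left(-576\right) = 576$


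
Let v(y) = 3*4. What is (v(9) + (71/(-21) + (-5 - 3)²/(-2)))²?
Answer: 241081/441 ≈ 546.67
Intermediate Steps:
v(y) = 12
(v(9) + (71/(-21) + (-5 - 3)²/(-2)))² = (12 + (71/(-21) + (-5 - 3)²/(-2)))² = (12 + (71*(-1/21) + (-8)²*(-½)))² = (12 + (-71/21 + 64*(-½)))² = (12 + (-71/21 - 32))² = (12 - 743/21)² = (-491/21)² = 241081/441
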